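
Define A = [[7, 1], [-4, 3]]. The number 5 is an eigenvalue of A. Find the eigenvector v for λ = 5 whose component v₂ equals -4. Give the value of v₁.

2

A − 5I = [[2, 1], [-4, -2]].
Solving (A − 5I)v = 0 gives the eigenspace spanned by (2, -4).
With v₂ = -4, v = (2, -4), so v₁ = 2.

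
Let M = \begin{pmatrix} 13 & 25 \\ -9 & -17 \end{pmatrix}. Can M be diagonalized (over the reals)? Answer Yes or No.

Characteristic polynomial: p(t) = t^2 + 4t + 4 = (t + 2)^2.
t = -2 has algebraic multiplicity 2; rank(M + 2I) = 1, so geometric multiplicity = 1.
Geometric multiplicity < algebraic multiplicity, so M is not diagonalizable.

No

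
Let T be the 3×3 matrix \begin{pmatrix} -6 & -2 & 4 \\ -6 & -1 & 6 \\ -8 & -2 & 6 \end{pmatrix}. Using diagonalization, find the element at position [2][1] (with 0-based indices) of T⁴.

Characteristic polynomial: μ^3 + μ^2 - 4μ - 4 = (μ - 2)(μ + 1)(μ + 2), so the eigenvalues are -2, -1, 2.
μ=-2: eigenvector (1, 0, 1).
μ=-1: eigenvector (-2, 1, -2).
μ=2: eigenvector (0, 2, 1).
P = [[1, -2, 0], [0, 1, 2], [1, -2, 1]], D = diag(-2, -1, 2), P⁻¹ = [[5, 2, -4], [2, 1, -2], [-1, 0, 1]].
T⁴ = P·diag(16, 1, 16)·P⁻¹ = [[76, 30, -60], [-30, 1, 30], [60, 30, -44]].
The requested entry is 30.

30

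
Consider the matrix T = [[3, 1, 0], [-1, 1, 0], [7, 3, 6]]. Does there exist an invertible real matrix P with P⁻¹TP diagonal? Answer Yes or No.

Characteristic polynomial: p(λ) = λ^3 - 10λ^2 + 28λ - 24 = (λ - 6)(λ - 2)^2.
λ = 2 has algebraic multiplicity 2; rank(T − 2I) = 2, so geometric multiplicity = 1.
Geometric multiplicity < algebraic multiplicity, so T is not diagonalizable.

No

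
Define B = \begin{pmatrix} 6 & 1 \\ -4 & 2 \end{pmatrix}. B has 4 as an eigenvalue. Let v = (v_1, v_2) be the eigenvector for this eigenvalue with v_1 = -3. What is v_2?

B − 4I = [[2, 1], [-4, -2]].
Solving (B − 4I)v = 0 gives the eigenspace spanned by (-3, 6).
With v_1 = -3, v = (-3, 6), so v_2 = 6.

6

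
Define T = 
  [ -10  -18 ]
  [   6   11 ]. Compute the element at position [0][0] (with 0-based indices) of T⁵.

Characteristic polynomial: r^2 - r - 2 = (r - 2)(r + 1), so the eigenvalues are -1, 2.
r=-1: eigenvector (-2, 1).
r=2: eigenvector (-3, 2).
P = [[-2, -3], [1, 2]], D = diag(-1, 2), P⁻¹ = [[-2, -3], [1, 2]].
T⁵ = P·diag(-1, 32)·P⁻¹ = [[-100, -198], [66, 131]].
The requested entry is -100.

-100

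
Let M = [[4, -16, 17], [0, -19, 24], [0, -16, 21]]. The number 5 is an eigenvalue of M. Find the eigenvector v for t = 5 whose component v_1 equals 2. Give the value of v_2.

2

M − 5I = [[-1, -16, 17], [0, -24, 24], [0, -16, 16]].
Solving (M − 5I)v = 0 gives the eigenspace spanned by (2, 2, 2).
With v_1 = 2, v = (2, 2, 2), so v_2 = 2.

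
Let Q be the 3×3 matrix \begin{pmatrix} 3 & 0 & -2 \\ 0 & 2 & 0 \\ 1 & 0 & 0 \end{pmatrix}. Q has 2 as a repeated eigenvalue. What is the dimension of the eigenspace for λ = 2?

2

Q − 2I = [[1, 0, -2], [0, 0, 0], [1, 0, -2]].
This matrix has rank 1, so its null space has dimension 3 − 1 = 2.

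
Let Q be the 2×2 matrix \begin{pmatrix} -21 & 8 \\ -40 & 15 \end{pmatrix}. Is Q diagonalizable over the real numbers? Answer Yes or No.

Yes

Characteristic polynomial: p(t) = t^2 + 6t + 5 = (t + 1)(t + 5).
All 2 eigenvalues are distinct, so Q is diagonalizable.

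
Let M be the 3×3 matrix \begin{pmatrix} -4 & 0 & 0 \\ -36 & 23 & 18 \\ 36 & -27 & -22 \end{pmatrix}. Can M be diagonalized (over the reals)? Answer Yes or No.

Characteristic polynomial: p(λ) = λ^3 + 3λ^2 - 24λ - 80 = (λ - 5)(λ + 4)^2.
λ = -4 has algebraic multiplicity 2; rank(M + 4I) = 1, so geometric multiplicity = 2.
Every eigenvalue has geometric = algebraic multiplicity, so M is diagonalizable.

Yes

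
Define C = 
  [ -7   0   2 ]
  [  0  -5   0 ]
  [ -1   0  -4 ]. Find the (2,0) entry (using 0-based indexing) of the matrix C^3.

-91

Characteristic polynomial: μ^3 + 16μ^2 + 85μ + 150 = (μ + 5)^2(μ + 6), so the eigenvalues are -6, -5, -5.
μ=-5: eigenvector (-1, 2, -1).
μ=-5: eigenvector (0, 1, 0).
μ=-6: eigenvector (2, 0, 1).
P = [[-1, 0, 2], [2, 1, 0], [-1, 0, 1]], D = diag(-5, -5, -6), P⁻¹ = [[1, 0, -2], [-2, 1, 4], [1, 0, -1]].
C³ = P·diag(-125, -125, -216)·P⁻¹ = [[-307, 0, 182], [0, -125, 0], [-91, 0, -34]].
The requested entry is -91.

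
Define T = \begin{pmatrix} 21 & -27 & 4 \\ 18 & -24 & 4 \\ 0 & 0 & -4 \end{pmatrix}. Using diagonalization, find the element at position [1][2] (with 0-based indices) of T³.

304

Characteristic polynomial: s^3 + 7s^2 - 6s - 72 = (s - 3)(s + 4)(s + 6), so the eigenvalues are -6, -4, 3.
s=3: eigenvector (3, 2, 0).
s=-6: eigenvector (1, 1, 0).
s=-4: eigenvector (2, 2, 1).
P = [[3, 1, 2], [2, 1, 2], [0, 0, 1]], D = diag(3, -6, -4), P⁻¹ = [[1, -1, 0], [-2, 3, -2], [0, 0, 1]].
T³ = P·diag(27, -216, -64)·P⁻¹ = [[513, -729, 304], [486, -702, 304], [0, 0, -64]].
The requested entry is 304.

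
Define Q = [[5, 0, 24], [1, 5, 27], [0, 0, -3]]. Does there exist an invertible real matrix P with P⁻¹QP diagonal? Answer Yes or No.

No

Characteristic polynomial: p(r) = r^3 - 7r^2 - 5r + 75 = (r - 5)^2(r + 3).
r = 5 has algebraic multiplicity 2; rank(Q − 5I) = 2, so geometric multiplicity = 1.
Geometric multiplicity < algebraic multiplicity, so Q is not diagonalizable.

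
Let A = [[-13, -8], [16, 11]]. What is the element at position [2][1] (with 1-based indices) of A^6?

-29792

Characteristic polynomial: r^2 + 2r - 15 = (r - 3)(r + 5), so the eigenvalues are -5, 3.
r=3: eigenvector (1, -2).
r=-5: eigenvector (1, -1).
P = [[1, 1], [-2, -1]], D = diag(3, -5), P⁻¹ = [[-1, -1], [2, 1]].
A⁶ = P·diag(729, 15625)·P⁻¹ = [[30521, 14896], [-29792, -14167]].
The requested entry is -29792.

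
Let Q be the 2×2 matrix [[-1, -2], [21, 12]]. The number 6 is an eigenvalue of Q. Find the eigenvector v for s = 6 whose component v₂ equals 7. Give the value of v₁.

-2

Q − 6I = [[-7, -2], [21, 6]].
Solving (Q − 6I)v = 0 gives the eigenspace spanned by (-2, 7).
With v₂ = 7, v = (-2, 7), so v₁ = -2.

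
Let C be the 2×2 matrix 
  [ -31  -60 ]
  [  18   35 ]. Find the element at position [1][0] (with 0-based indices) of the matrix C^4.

Characteristic polynomial: μ^2 - 4μ - 5 = (μ - 5)(μ + 1), so the eigenvalues are -1, 5.
μ=5: eigenvector (-5, 3).
μ=-1: eigenvector (-2, 1).
P = [[-5, -2], [3, 1]], D = diag(5, -1), P⁻¹ = [[1, 2], [-3, -5]].
C⁴ = P·diag(625, 1)·P⁻¹ = [[-3119, -6240], [1872, 3745]].
The requested entry is 1872.

1872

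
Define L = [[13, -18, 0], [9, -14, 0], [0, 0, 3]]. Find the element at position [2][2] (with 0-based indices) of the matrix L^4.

Characteristic polynomial: s^3 - 2s^2 - 23s + 60 = (s - 4)(s - 3)(s + 5), so the eigenvalues are -5, 3, 4.
s=-5: eigenvector (-1, -1, 0).
s=4: eigenvector (2, 1, 0).
s=3: eigenvector (0, 0, 1).
P = [[-1, 2, 0], [-1, 1, 0], [0, 0, 1]], D = diag(-5, 4, 3), P⁻¹ = [[1, -2, 0], [1, -1, 0], [0, 0, 1]].
L⁴ = P·diag(625, 256, 81)·P⁻¹ = [[-113, 738, 0], [-369, 994, 0], [0, 0, 81]].
The requested entry is 81.

81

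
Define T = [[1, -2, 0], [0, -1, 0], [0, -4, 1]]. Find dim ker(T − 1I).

2

T − 1I = [[0, -2, 0], [0, -2, 0], [0, -4, 0]].
This matrix has rank 1, so its null space has dimension 3 − 1 = 2.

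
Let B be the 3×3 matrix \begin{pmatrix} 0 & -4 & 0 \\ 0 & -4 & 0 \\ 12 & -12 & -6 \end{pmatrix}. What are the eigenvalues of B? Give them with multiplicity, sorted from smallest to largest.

-6, -4, 0

Characteristic polynomial: p(r) = r^3 + 10r^2 + 24r = r(r + 4)(r + 6).
Roots (with multiplicity): -6, -4, 0.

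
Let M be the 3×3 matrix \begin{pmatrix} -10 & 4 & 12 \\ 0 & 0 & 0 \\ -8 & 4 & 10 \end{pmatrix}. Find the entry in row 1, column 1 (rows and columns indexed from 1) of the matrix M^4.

16

Characteristic polynomial: s^3 - 4s = s(s - 2)(s + 2), so the eigenvalues are -2, 0, 2.
s=2: eigenvector (1, 0, 1).
s=0: eigenvector (-2, 1, -2).
s=-2: eigenvector (3, 0, 2).
P = [[1, -2, 3], [0, 1, 0], [1, -2, 2]], D = diag(2, 0, -2), P⁻¹ = [[-2, 2, 3], [0, 1, 0], [1, 0, -1]].
M⁴ = P·diag(16, 0, 16)·P⁻¹ = [[16, 32, 0], [0, 0, 0], [0, 32, 16]].
The requested entry is 16.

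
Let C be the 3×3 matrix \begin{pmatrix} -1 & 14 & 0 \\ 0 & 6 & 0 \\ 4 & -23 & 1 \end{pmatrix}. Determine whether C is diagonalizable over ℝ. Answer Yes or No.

Yes

Characteristic polynomial: p(t) = t^3 - 6t^2 - t + 6 = (t - 6)(t - 1)(t + 1).
All 3 eigenvalues are distinct, so C is diagonalizable.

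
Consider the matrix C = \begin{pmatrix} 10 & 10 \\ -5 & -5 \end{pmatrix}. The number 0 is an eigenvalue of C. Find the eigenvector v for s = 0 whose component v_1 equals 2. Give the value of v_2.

C = [[10, 10], [-5, -5]].
Solving (C)v = 0 gives the eigenspace spanned by (2, -2).
With v_1 = 2, v = (2, -2), so v_2 = -2.

-2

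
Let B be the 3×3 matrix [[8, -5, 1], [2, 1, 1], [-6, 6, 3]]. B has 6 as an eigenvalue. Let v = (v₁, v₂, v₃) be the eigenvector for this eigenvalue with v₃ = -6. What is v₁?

B − 6I = [[2, -5, 1], [2, -5, 1], [-6, 6, -3]].
Solving (B − 6I)v = 0 gives the eigenspace spanned by (3, 0, -6).
With v₃ = -6, v = (3, 0, -6), so v₁ = 3.

3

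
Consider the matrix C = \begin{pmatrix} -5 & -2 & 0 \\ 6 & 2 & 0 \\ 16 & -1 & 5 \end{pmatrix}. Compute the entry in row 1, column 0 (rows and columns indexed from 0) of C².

Characteristic polynomial: λ^3 - 2λ^2 - 13λ - 10 = (λ - 5)(λ + 1)(λ + 2), so the eigenvalues are -2, -1, 5.
λ=-1: eigenvector (1, -2, -3).
λ=-2: eigenvector (2, -3, -5).
λ=5: eigenvector (0, 0, 1).
P = [[1, 2, 0], [-2, -3, 0], [-3, -5, 1]], D = diag(-1, -2, 5), P⁻¹ = [[-3, -2, 0], [2, 1, 0], [1, -1, 1]].
C² = P·diag(1, 4, 25)·P⁻¹ = [[13, 6, 0], [-18, -8, 0], [-6, -39, 25]].
The requested entry is -18.

-18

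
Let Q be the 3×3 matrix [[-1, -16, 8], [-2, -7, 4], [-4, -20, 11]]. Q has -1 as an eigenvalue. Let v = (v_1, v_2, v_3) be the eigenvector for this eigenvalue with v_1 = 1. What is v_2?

Q + 1I = [[0, -16, 8], [-2, -6, 4], [-4, -20, 12]].
Solving (Q + 1I)v = 0 gives the eigenspace spanned by (1, 1, 2).
With v_1 = 1, v = (1, 1, 2), so v_2 = 1.

1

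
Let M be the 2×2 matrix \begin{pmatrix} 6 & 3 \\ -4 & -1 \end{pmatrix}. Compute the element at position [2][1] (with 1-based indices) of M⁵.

-844

Characteristic polynomial: λ^2 - 5λ + 6 = (λ - 3)(λ - 2), so the eigenvalues are 2, 3.
λ=2: eigenvector (-3, 4).
λ=3: eigenvector (1, -1).
P = [[-3, 1], [4, -1]], D = diag(2, 3), P⁻¹ = [[1, 1], [4, 3]].
M⁵ = P·diag(32, 243)·P⁻¹ = [[876, 633], [-844, -601]].
The requested entry is -844.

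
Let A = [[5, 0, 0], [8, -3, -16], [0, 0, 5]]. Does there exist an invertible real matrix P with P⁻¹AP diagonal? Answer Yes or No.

Yes

Characteristic polynomial: p(r) = r^3 - 7r^2 - 5r + 75 = (r - 5)^2(r + 3).
r = 5 has algebraic multiplicity 2; rank(A − 5I) = 1, so geometric multiplicity = 2.
Every eigenvalue has geometric = algebraic multiplicity, so A is diagonalizable.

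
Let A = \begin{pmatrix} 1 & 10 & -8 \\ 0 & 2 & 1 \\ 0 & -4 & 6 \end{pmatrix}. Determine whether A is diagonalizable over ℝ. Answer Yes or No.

No

Characteristic polynomial: p(λ) = λ^3 - 9λ^2 + 24λ - 16 = (λ - 4)^2(λ - 1).
λ = 4 has algebraic multiplicity 2; rank(A − 4I) = 2, so geometric multiplicity = 1.
Geometric multiplicity < algebraic multiplicity, so A is not diagonalizable.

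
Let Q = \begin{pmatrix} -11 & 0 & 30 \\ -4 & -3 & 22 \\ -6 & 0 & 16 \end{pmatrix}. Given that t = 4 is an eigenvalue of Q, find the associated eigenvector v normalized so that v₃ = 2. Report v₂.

4

Q − 4I = [[-15, 0, 30], [-4, -7, 22], [-6, 0, 12]].
Solving (Q − 4I)v = 0 gives the eigenspace spanned by (4, 4, 2).
With v₃ = 2, v = (4, 4, 2), so v₂ = 4.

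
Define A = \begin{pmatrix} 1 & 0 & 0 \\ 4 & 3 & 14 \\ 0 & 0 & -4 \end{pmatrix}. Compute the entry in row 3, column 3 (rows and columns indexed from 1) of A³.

Characteristic polynomial: μ^3 - 13μ + 12 = (μ - 3)(μ - 1)(μ + 4), so the eigenvalues are -4, 1, 3.
μ=3: eigenvector (0, 1, 0).
μ=1: eigenvector (1, -2, 0).
μ=-4: eigenvector (0, -2, 1).
P = [[0, 1, 0], [1, -2, -2], [0, 0, 1]], D = diag(3, 1, -4), P⁻¹ = [[2, 1, 2], [1, 0, 0], [0, 0, 1]].
A³ = P·diag(27, 1, -64)·P⁻¹ = [[1, 0, 0], [52, 27, 182], [0, 0, -64]].
The requested entry is -64.

-64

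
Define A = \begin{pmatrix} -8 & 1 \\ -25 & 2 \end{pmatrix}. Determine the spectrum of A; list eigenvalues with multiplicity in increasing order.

-3, -3

Characteristic polynomial: p(s) = s^2 + 6s + 9 = (s + 3)^2.
Roots (with multiplicity): -3, -3.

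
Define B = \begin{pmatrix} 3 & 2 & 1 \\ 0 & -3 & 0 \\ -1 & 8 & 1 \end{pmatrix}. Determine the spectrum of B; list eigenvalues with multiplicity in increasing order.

Characteristic polynomial: p(s) = s^3 - s^2 - 8s + 12 = (s - 2)^2(s + 3).
Roots (with multiplicity): -3, 2, 2.

-3, 2, 2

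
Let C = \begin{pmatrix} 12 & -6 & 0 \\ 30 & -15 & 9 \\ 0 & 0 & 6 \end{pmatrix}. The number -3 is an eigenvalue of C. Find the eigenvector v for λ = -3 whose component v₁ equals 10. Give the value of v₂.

C + 3I = [[15, -6, 0], [30, -12, 9], [0, 0, 9]].
Solving (C + 3I)v = 0 gives the eigenspace spanned by (10, 25, 0).
With v₁ = 10, v = (10, 25, 0), so v₂ = 25.

25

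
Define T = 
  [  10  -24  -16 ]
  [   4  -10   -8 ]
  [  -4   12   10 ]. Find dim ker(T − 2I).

2

T − 2I = [[8, -24, -16], [4, -12, -8], [-4, 12, 8]].
This matrix has rank 1, so its null space has dimension 3 − 1 = 2.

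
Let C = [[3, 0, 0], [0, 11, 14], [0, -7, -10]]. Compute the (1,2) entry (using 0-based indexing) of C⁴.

350

Characteristic polynomial: t^3 - 4t^2 - 9t + 36 = (t - 4)(t - 3)(t + 3), so the eigenvalues are -3, 3, 4.
t=3: eigenvector (1, 0, 0).
t=-3: eigenvector (0, 1, -1).
t=4: eigenvector (0, 2, -1).
P = [[1, 0, 0], [0, 1, 2], [0, -1, -1]], D = diag(3, -3, 4), P⁻¹ = [[1, 0, 0], [0, -1, -2], [0, 1, 1]].
C⁴ = P·diag(81, 81, 256)·P⁻¹ = [[81, 0, 0], [0, 431, 350], [0, -175, -94]].
The requested entry is 350.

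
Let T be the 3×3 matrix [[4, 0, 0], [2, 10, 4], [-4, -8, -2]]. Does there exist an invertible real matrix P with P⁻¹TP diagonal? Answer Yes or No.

Yes

Characteristic polynomial: p(r) = r^3 - 12r^2 + 44r - 48 = (r - 6)(r - 4)(r - 2).
All 3 eigenvalues are distinct, so T is diagonalizable.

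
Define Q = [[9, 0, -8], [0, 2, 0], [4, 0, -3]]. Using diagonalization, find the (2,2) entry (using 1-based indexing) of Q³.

Characteristic polynomial: μ^3 - 8μ^2 + 17μ - 10 = (μ - 5)(μ - 2)(μ - 1), so the eigenvalues are 1, 2, 5.
μ=2: eigenvector (0, 1, 0).
μ=5: eigenvector (2, 0, 1).
μ=1: eigenvector (1, 0, 1).
P = [[0, 2, 1], [1, 0, 0], [0, 1, 1]], D = diag(2, 5, 1), P⁻¹ = [[0, 1, 0], [1, 0, -1], [-1, 0, 2]].
Q³ = P·diag(8, 125, 1)·P⁻¹ = [[249, 0, -248], [0, 8, 0], [124, 0, -123]].
The requested entry is 8.

8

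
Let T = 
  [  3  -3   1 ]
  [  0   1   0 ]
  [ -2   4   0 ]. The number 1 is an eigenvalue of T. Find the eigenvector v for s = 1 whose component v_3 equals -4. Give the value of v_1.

T − 1I = [[2, -3, 1], [0, 0, 0], [-2, 4, -1]].
Solving (T − 1I)v = 0 gives the eigenspace spanned by (2, 0, -4).
With v_3 = -4, v = (2, 0, -4), so v_1 = 2.

2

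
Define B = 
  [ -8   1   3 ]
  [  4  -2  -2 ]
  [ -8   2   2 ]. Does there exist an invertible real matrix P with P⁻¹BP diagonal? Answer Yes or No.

Characteristic polynomial: p(t) = t^3 + 8t^2 + 20t + 16 = (t + 2)^2(t + 4).
t = -2 has algebraic multiplicity 2; rank(B + 2I) = 2, so geometric multiplicity = 1.
Geometric multiplicity < algebraic multiplicity, so B is not diagonalizable.

No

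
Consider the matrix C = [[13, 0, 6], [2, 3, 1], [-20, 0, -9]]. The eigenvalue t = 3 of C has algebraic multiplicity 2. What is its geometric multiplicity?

1

C − 3I = [[10, 0, 6], [2, 0, 1], [-20, 0, -12]].
This matrix has rank 2, so its null space has dimension 3 − 2 = 1.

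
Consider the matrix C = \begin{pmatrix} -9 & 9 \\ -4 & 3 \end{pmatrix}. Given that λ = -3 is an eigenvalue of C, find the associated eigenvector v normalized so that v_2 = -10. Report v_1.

C + 3I = [[-6, 9], [-4, 6]].
Solving (C + 3I)v = 0 gives the eigenspace spanned by (-15, -10).
With v_2 = -10, v = (-15, -10), so v_1 = -15.

-15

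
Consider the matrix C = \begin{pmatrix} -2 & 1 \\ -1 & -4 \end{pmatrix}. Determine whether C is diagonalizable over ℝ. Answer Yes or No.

No

Characteristic polynomial: p(r) = r^2 + 6r + 9 = (r + 3)^2.
r = -3 has algebraic multiplicity 2; rank(C + 3I) = 1, so geometric multiplicity = 1.
Geometric multiplicity < algebraic multiplicity, so C is not diagonalizable.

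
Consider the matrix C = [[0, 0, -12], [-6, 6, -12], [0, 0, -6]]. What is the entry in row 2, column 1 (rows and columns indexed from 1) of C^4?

Characteristic polynomial: s^3 - 36s = s(s - 6)(s + 6), so the eigenvalues are -6, 0, 6.
s=0: eigenvector (1, 1, 0).
s=6: eigenvector (0, 1, 0).
s=-6: eigenvector (2, 2, 1).
P = [[1, 0, 2], [1, 1, 2], [0, 0, 1]], D = diag(0, 6, -6), P⁻¹ = [[1, 0, -2], [-1, 1, 0], [0, 0, 1]].
C⁴ = P·diag(0, 1296, 1296)·P⁻¹ = [[0, 0, 2592], [-1296, 1296, 2592], [0, 0, 1296]].
The requested entry is -1296.

-1296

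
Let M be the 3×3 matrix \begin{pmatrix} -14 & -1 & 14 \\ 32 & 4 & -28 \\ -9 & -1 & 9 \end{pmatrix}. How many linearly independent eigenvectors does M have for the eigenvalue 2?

1

M − 2I = [[-16, -1, 14], [32, 2, -28], [-9, -1, 7]].
This matrix has rank 2, so its null space has dimension 3 − 2 = 1.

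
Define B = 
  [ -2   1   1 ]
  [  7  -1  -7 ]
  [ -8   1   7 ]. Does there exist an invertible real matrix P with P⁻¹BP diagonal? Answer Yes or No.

No

Characteristic polynomial: p(r) = r^3 - 4r^2 - 11r - 6 = (r - 6)(r + 1)^2.
r = -1 has algebraic multiplicity 2; rank(B + 1I) = 2, so geometric multiplicity = 1.
Geometric multiplicity < algebraic multiplicity, so B is not diagonalizable.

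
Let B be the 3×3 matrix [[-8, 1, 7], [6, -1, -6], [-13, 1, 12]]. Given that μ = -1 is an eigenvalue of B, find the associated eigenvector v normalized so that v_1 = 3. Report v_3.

3

B + 1I = [[-7, 1, 7], [6, 0, -6], [-13, 1, 13]].
Solving (B + 1I)v = 0 gives the eigenspace spanned by (3, 0, 3).
With v_1 = 3, v = (3, 0, 3), so v_3 = 3.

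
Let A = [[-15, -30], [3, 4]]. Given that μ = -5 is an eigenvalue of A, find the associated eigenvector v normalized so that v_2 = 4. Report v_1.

A + 5I = [[-10, -30], [3, 9]].
Solving (A + 5I)v = 0 gives the eigenspace spanned by (-12, 4).
With v_2 = 4, v = (-12, 4), so v_1 = -12.

-12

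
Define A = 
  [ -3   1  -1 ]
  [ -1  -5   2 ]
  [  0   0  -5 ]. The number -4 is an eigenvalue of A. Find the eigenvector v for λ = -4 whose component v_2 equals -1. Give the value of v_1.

1

A + 4I = [[1, 1, -1], [-1, -1, 2], [0, 0, -1]].
Solving (A + 4I)v = 0 gives the eigenspace spanned by (1, -1, 0).
With v_2 = -1, v = (1, -1, 0), so v_1 = 1.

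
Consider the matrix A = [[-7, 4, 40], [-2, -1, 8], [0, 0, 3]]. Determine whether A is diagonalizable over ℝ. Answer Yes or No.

Yes

Characteristic polynomial: p(s) = s^3 + 5s^2 - 9s - 45 = (s - 3)(s + 3)(s + 5).
All 3 eigenvalues are distinct, so A is diagonalizable.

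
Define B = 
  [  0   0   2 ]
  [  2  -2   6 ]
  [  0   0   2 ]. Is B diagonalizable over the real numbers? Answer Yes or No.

Characteristic polynomial: p(t) = t^3 - 4t = t(t - 2)(t + 2).
All 3 eigenvalues are distinct, so B is diagonalizable.

Yes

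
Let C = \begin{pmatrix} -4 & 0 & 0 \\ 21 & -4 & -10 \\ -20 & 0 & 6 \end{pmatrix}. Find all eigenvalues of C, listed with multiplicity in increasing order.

-4, -4, 6

Characteristic polynomial: p(r) = r^3 + 2r^2 - 32r - 96 = (r - 6)(r + 4)^2.
Roots (with multiplicity): -4, -4, 6.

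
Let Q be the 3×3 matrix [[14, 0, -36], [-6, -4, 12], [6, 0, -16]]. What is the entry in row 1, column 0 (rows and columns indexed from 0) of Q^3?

-72

Characteristic polynomial: s^3 + 6s^2 - 32 = (s - 2)(s + 4)^2, so the eigenvalues are -4, -4, 2.
s=2: eigenvector (3, -1, 1).
s=-4: eigenvector (0, 1, 0).
s=-4: eigenvector (2, -2, 1).
P = [[3, 0, 2], [-1, 1, -2], [1, 0, 1]], D = diag(2, -4, -4), P⁻¹ = [[1, 0, -2], [-1, 1, 4], [-1, 0, 3]].
Q³ = P·diag(8, -64, -64)·P⁻¹ = [[152, 0, -432], [-72, -64, 144], [72, 0, -208]].
The requested entry is -72.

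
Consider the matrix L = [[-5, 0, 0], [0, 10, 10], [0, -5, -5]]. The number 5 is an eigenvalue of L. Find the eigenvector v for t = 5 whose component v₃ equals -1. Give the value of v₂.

2

L − 5I = [[-10, 0, 0], [0, 5, 10], [0, -5, -10]].
Solving (L − 5I)v = 0 gives the eigenspace spanned by (0, 2, -1).
With v₃ = -1, v = (0, 2, -1), so v₂ = 2.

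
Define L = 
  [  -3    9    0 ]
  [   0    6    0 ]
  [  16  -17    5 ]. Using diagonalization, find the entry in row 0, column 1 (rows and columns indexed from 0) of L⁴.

Characteristic polynomial: μ^3 - 8μ^2 - 3μ + 90 = (μ - 6)(μ - 5)(μ + 3), so the eigenvalues are -3, 5, 6.
μ=-3: eigenvector (1, 0, -2).
μ=6: eigenvector (1, 1, -1).
μ=5: eigenvector (0, 0, 1).
P = [[1, 1, 0], [0, 1, 0], [-2, -1, 1]], D = diag(-3, 6, 5), P⁻¹ = [[1, -1, 0], [0, 1, 0], [2, -1, 1]].
L⁴ = P·diag(81, 1296, 625)·P⁻¹ = [[81, 1215, 0], [0, 1296, 0], [1088, -1759, 625]].
The requested entry is 1215.

1215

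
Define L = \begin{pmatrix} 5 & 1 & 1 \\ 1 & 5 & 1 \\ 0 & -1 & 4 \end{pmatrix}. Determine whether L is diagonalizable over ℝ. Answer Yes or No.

Characteristic polynomial: p(t) = t^3 - 14t^2 + 65t - 100 = (t - 5)^2(t - 4).
t = 5 has algebraic multiplicity 2; rank(L − 5I) = 2, so geometric multiplicity = 1.
Geometric multiplicity < algebraic multiplicity, so L is not diagonalizable.

No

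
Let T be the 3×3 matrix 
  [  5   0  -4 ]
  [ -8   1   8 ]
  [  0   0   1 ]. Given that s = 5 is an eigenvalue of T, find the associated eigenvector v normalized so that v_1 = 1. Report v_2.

T − 5I = [[0, 0, -4], [-8, -4, 8], [0, 0, -4]].
Solving (T − 5I)v = 0 gives the eigenspace spanned by (1, -2, 0).
With v_1 = 1, v = (1, -2, 0), so v_2 = -2.

-2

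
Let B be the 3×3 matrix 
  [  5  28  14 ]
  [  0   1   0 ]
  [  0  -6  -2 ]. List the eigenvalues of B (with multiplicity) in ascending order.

-2, 1, 5

Characteristic polynomial: p(t) = t^3 - 4t^2 - 7t + 10 = (t - 5)(t - 1)(t + 2).
Roots (with multiplicity): -2, 1, 5.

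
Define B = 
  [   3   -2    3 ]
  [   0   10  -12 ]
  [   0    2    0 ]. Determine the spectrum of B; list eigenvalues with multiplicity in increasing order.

3, 4, 6

Characteristic polynomial: p(t) = t^3 - 13t^2 + 54t - 72 = (t - 6)(t - 4)(t - 3).
Roots (with multiplicity): 3, 4, 6.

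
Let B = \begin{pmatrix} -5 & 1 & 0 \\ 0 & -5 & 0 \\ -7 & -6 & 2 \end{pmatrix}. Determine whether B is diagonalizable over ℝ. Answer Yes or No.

Characteristic polynomial: p(μ) = μ^3 + 8μ^2 + 5μ - 50 = (μ - 2)(μ + 5)^2.
μ = -5 has algebraic multiplicity 2; rank(B + 5I) = 2, so geometric multiplicity = 1.
Geometric multiplicity < algebraic multiplicity, so B is not diagonalizable.

No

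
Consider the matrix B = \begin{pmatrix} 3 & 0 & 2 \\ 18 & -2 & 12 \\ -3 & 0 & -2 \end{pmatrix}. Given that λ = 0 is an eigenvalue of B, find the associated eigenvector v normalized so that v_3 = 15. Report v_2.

0

B = [[3, 0, 2], [18, -2, 12], [-3, 0, -2]].
Solving (B)v = 0 gives the eigenspace spanned by (-10, 0, 15).
With v_3 = 15, v = (-10, 0, 15), so v_2 = 0.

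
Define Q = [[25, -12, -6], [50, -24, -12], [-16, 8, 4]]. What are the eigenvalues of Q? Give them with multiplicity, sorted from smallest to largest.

0, 1, 4

Characteristic polynomial: p(t) = t^3 - 5t^2 + 4t = t(t - 4)(t - 1).
Roots (with multiplicity): 0, 1, 4.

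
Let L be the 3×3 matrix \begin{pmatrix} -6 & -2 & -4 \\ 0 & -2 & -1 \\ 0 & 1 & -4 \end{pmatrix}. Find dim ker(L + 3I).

1

L + 3I = [[-3, -2, -4], [0, 1, -1], [0, 1, -1]].
This matrix has rank 2, so its null space has dimension 3 − 2 = 1.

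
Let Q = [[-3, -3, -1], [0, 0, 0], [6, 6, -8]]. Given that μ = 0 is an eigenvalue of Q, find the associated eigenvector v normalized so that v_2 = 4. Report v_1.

-4

Q = [[-3, -3, -1], [0, 0, 0], [6, 6, -8]].
Solving (Q)v = 0 gives the eigenspace spanned by (-4, 4, 0).
With v_2 = 4, v = (-4, 4, 0), so v_1 = -4.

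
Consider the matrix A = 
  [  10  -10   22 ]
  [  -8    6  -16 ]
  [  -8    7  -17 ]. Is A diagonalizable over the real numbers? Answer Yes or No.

Characteristic polynomial: p(r) = r^3 + r^2 - 4r - 4 = (r - 2)(r + 1)(r + 2).
All 3 eigenvalues are distinct, so A is diagonalizable.

Yes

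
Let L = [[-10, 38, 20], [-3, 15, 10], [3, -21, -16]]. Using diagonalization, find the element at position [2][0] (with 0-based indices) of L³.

Characteristic polynomial: t^3 + 11t^2 + 34t + 24 = (t + 1)(t + 4)(t + 6), so the eigenvalues are -6, -4, -1.
t=-4: eigenvector (3, 1, -1).
t=-1: eigenvector (2, 1, -1).
t=-6: eigenvector (-4, -2, 3).
P = [[3, 2, -4], [1, 1, -2], [-1, -1, 3]], D = diag(-4, -1, -6), P⁻¹ = [[1, -2, 0], [-1, 5, 2], [0, 1, 1]].
L³ = P·diag(-64, -1, -216)·P⁻¹ = [[-190, 1238, 860], [-63, 555, 430], [63, -771, -646]].
The requested entry is 63.

63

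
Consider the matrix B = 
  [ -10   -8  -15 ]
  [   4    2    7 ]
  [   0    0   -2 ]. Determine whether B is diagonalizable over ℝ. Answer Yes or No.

No

Characteristic polynomial: p(t) = t^3 + 10t^2 + 28t + 24 = (t + 2)^2(t + 6).
t = -2 has algebraic multiplicity 2; rank(B + 2I) = 2, so geometric multiplicity = 1.
Geometric multiplicity < algebraic multiplicity, so B is not diagonalizable.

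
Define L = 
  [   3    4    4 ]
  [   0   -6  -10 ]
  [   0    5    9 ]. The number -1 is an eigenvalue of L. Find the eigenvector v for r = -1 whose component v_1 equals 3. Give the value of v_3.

L + 1I = [[4, 4, 4], [0, -5, -10], [0, 5, 10]].
Solving (L + 1I)v = 0 gives the eigenspace spanned by (3, -6, 3).
With v_1 = 3, v = (3, -6, 3), so v_3 = 3.

3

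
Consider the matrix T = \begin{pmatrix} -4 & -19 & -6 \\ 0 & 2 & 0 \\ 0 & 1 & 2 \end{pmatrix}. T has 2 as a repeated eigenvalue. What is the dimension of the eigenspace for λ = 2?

1

T − 2I = [[-6, -19, -6], [0, 0, 0], [0, 1, 0]].
This matrix has rank 2, so its null space has dimension 3 − 2 = 1.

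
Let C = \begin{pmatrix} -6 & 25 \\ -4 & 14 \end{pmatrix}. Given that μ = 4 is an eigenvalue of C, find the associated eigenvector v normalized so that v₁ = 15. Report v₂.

6

C − 4I = [[-10, 25], [-4, 10]].
Solving (C − 4I)v = 0 gives the eigenspace spanned by (15, 6).
With v₁ = 15, v = (15, 6), so v₂ = 6.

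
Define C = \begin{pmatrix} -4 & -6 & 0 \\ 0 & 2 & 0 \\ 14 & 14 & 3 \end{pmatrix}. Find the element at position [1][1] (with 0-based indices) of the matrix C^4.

16

Characteristic polynomial: μ^3 - μ^2 - 14μ + 24 = (μ - 3)(μ - 2)(μ + 4), so the eigenvalues are -4, 2, 3.
μ=-4: eigenvector (1, 0, -2).
μ=2: eigenvector (-1, 1, 0).
μ=3: eigenvector (0, 0, 1).
P = [[1, -1, 0], [0, 1, 0], [-2, 0, 1]], D = diag(-4, 2, 3), P⁻¹ = [[1, 1, 0], [0, 1, 0], [2, 2, 1]].
C⁴ = P·diag(256, 16, 81)·P⁻¹ = [[256, 240, 0], [0, 16, 0], [-350, -350, 81]].
The requested entry is 16.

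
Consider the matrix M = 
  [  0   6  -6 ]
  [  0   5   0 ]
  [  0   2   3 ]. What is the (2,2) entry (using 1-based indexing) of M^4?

625

Characteristic polynomial: λ^3 - 8λ^2 + 15λ = λ(λ - 5)(λ - 3), so the eigenvalues are 0, 3, 5.
λ=3: eigenvector (-2, 0, 1).
λ=5: eigenvector (0, 1, 1).
λ=0: eigenvector (1, 0, 0).
P = [[-2, 0, 1], [0, 1, 0], [1, 1, 0]], D = diag(3, 5, 0), P⁻¹ = [[0, -1, 1], [0, 1, 0], [1, -2, 2]].
M⁴ = P·diag(81, 625, 0)·P⁻¹ = [[0, 162, -162], [0, 625, 0], [0, 544, 81]].
The requested entry is 625.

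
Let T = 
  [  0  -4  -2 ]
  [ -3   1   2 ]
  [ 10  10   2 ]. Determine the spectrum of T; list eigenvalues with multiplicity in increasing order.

-3, 2, 4

Characteristic polynomial: p(μ) = μ^3 - 3μ^2 - 10μ + 24 = (μ - 4)(μ - 2)(μ + 3).
Roots (with multiplicity): -3, 2, 4.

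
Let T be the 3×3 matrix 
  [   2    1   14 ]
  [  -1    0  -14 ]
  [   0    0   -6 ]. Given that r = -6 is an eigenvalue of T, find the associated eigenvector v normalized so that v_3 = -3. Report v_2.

-6

T + 6I = [[8, 1, 14], [-1, 6, -14], [0, 0, 0]].
Solving (T + 6I)v = 0 gives the eigenspace spanned by (6, -6, -3).
With v_3 = -3, v = (6, -6, -3), so v_2 = -6.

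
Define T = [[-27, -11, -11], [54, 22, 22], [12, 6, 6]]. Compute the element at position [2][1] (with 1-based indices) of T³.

1614

Characteristic polynomial: μ^3 - μ^2 - 30μ = μ(μ - 6)(μ + 5), so the eigenvalues are -5, 0, 6.
μ=-5: eigenvector (1, -2, 0).
μ=0: eigenvector (0, 1, -1).
μ=6: eigenvector (-1, 2, 1).
P = [[1, 0, -1], [-2, 1, 2], [0, -1, 1]], D = diag(-5, 0, 6), P⁻¹ = [[3, 1, 1], [2, 1, 0], [2, 1, 1]].
T³ = P·diag(-125, 0, 216)·P⁻¹ = [[-807, -341, -341], [1614, 682, 682], [432, 216, 216]].
The requested entry is 1614.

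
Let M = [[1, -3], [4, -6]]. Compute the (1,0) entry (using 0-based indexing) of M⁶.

-2660

Characteristic polynomial: t^2 + 5t + 6 = (t + 2)(t + 3), so the eigenvalues are -3, -2.
t=-2: eigenvector (1, 1).
t=-3: eigenvector (3, 4).
P = [[1, 3], [1, 4]], D = diag(-2, -3), P⁻¹ = [[4, -3], [-1, 1]].
M⁶ = P·diag(64, 729)·P⁻¹ = [[-1931, 1995], [-2660, 2724]].
The requested entry is -2660.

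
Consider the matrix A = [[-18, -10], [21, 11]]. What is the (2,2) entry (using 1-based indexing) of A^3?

491

Characteristic polynomial: μ^2 + 7μ + 12 = (μ + 3)(μ + 4), so the eigenvalues are -4, -3.
μ=-4: eigenvector (5, -7).
μ=-3: eigenvector (-2, 3).
P = [[5, -2], [-7, 3]], D = diag(-4, -3), P⁻¹ = [[3, 2], [7, 5]].
A³ = P·diag(-64, -27)·P⁻¹ = [[-582, -370], [777, 491]].
The requested entry is 491.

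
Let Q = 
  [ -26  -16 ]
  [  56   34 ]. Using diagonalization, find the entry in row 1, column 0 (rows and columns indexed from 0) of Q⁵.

Characteristic polynomial: μ^2 - 8μ + 12 = (μ - 6)(μ - 2), so the eigenvalues are 2, 6.
μ=2: eigenvector (4, -7).
μ=6: eigenvector (1, -2).
P = [[4, 1], [-7, -2]], D = diag(2, 6), P⁻¹ = [[2, 1], [-7, -4]].
Q⁵ = P·diag(32, 7776)·P⁻¹ = [[-54176, -30976], [108416, 61984]].
The requested entry is 108416.

108416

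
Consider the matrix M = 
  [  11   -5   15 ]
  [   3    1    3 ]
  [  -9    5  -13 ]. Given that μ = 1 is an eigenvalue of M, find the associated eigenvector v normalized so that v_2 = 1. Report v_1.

M − 1I = [[10, -5, 15], [3, 0, 3], [-9, 5, -14]].
Solving (M − 1I)v = 0 gives the eigenspace spanned by (-1, 1, 1).
With v_2 = 1, v = (-1, 1, 1), so v_1 = -1.

-1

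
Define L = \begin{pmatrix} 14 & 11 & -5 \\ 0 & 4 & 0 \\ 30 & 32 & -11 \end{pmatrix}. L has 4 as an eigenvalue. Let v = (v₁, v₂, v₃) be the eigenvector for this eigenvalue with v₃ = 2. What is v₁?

L − 4I = [[10, 11, -5], [0, 0, 0], [30, 32, -15]].
Solving (L − 4I)v = 0 gives the eigenspace spanned by (1, 0, 2).
With v₃ = 2, v = (1, 0, 2), so v₁ = 1.

1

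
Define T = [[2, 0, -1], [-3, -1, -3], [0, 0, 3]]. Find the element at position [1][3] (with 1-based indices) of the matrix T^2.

-5

Characteristic polynomial: μ^3 - 4μ^2 + μ + 6 = (μ - 3)(μ - 2)(μ + 1), so the eigenvalues are -1, 2, 3.
μ=2: eigenvector (1, -1, 0).
μ=-1: eigenvector (0, 1, 0).
μ=3: eigenvector (-1, 0, 1).
P = [[1, 0, -1], [-1, 1, 0], [0, 0, 1]], D = diag(2, -1, 3), P⁻¹ = [[1, 0, 1], [1, 1, 1], [0, 0, 1]].
T² = P·diag(4, 1, 9)·P⁻¹ = [[4, 0, -5], [-3, 1, -3], [0, 0, 9]].
The requested entry is -5.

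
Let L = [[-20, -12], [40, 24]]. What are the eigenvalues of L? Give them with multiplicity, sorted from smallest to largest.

0, 4

Characteristic polynomial: p(r) = r^2 - 4r = r(r - 4).
Roots (with multiplicity): 0, 4.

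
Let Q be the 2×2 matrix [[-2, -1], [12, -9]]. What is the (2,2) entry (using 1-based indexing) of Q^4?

3309

Characteristic polynomial: r^2 + 11r + 30 = (r + 5)(r + 6), so the eigenvalues are -6, -5.
r=-6: eigenvector (1, 4).
r=-5: eigenvector (1, 3).
P = [[1, 1], [4, 3]], D = diag(-6, -5), P⁻¹ = [[-3, 1], [4, -1]].
Q⁴ = P·diag(1296, 625)·P⁻¹ = [[-1388, 671], [-8052, 3309]].
The requested entry is 3309.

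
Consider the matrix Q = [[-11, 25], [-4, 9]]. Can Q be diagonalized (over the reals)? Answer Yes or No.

No

Characteristic polynomial: p(s) = s^2 + 2s + 1 = (s + 1)^2.
s = -1 has algebraic multiplicity 2; rank(Q + 1I) = 1, so geometric multiplicity = 1.
Geometric multiplicity < algebraic multiplicity, so Q is not diagonalizable.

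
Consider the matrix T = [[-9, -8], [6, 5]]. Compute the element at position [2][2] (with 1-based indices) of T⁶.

-2183

Characteristic polynomial: μ^2 + 4μ + 3 = (μ + 1)(μ + 3), so the eigenvalues are -3, -1.
μ=-1: eigenvector (-1, 1).
μ=-3: eigenvector (4, -3).
P = [[-1, 4], [1, -3]], D = diag(-1, -3), P⁻¹ = [[3, 4], [1, 1]].
T⁶ = P·diag(1, 729)·P⁻¹ = [[2913, 2912], [-2184, -2183]].
The requested entry is -2183.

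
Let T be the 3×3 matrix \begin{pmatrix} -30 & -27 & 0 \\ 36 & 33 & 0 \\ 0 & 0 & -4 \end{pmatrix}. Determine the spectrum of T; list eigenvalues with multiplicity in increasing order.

-4, -3, 6

Characteristic polynomial: p(μ) = μ^3 + μ^2 - 30μ - 72 = (μ - 6)(μ + 3)(μ + 4).
Roots (with multiplicity): -4, -3, 6.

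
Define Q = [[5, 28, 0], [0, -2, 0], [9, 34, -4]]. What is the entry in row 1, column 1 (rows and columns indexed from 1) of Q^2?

25

Characteristic polynomial: μ^3 + μ^2 - 22μ - 40 = (μ - 5)(μ + 2)(μ + 4), so the eigenvalues are -4, -2, 5.
μ=5: eigenvector (1, 0, 1).
μ=-4: eigenvector (0, 0, 1).
μ=-2: eigenvector (-4, 1, -1).
P = [[1, 0, -4], [0, 0, 1], [1, 1, -1]], D = diag(5, -4, -2), P⁻¹ = [[1, 4, 0], [-1, -3, 1], [0, 1, 0]].
Q² = P·diag(25, 16, 4)·P⁻¹ = [[25, 84, 0], [0, 4, 0], [9, 48, 16]].
The requested entry is 25.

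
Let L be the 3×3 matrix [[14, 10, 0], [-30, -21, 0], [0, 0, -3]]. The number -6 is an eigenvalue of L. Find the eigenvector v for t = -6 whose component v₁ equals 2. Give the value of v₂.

L + 6I = [[20, 10, 0], [-30, -15, 0], [0, 0, 3]].
Solving (L + 6I)v = 0 gives the eigenspace spanned by (2, -4, 0).
With v₁ = 2, v = (2, -4, 0), so v₂ = -4.

-4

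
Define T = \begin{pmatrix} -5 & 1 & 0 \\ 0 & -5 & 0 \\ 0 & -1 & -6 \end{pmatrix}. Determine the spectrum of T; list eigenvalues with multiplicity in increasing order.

Characteristic polynomial: p(r) = r^3 + 16r^2 + 85r + 150 = (r + 5)^2(r + 6).
Roots (with multiplicity): -6, -5, -5.

-6, -5, -5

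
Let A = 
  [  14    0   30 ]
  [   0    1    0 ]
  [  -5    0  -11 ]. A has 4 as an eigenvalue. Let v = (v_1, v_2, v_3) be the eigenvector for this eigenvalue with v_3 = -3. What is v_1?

A − 4I = [[10, 0, 30], [0, -3, 0], [-5, 0, -15]].
Solving (A − 4I)v = 0 gives the eigenspace spanned by (9, 0, -3).
With v_3 = -3, v = (9, 0, -3), so v_1 = 9.

9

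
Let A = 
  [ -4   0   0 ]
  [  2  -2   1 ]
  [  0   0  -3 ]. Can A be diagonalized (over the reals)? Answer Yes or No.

Characteristic polynomial: p(r) = r^3 + 9r^2 + 26r + 24 = (r + 2)(r + 3)(r + 4).
All 3 eigenvalues are distinct, so A is diagonalizable.

Yes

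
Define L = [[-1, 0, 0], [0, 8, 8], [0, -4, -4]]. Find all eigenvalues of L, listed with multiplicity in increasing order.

Characteristic polynomial: p(r) = r^3 - 3r^2 - 4r = r(r - 4)(r + 1).
Roots (with multiplicity): -1, 0, 4.

-1, 0, 4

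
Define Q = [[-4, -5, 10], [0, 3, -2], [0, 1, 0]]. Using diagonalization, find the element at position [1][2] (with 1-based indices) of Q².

15

Characteristic polynomial: t^3 + t^2 - 10t + 8 = (t - 2)(t - 1)(t + 4), so the eigenvalues are -4, 1, 2.
t=-4: eigenvector (1, 0, 0).
t=1: eigenvector (-1, -1, -1).
t=2: eigenvector (0, 2, 1).
P = [[1, -1, 0], [0, -1, 2], [0, -1, 1]], D = diag(-4, 1, 2), P⁻¹ = [[1, 1, -2], [0, 1, -2], [0, 1, -1]].
Q² = P·diag(16, 1, 4)·P⁻¹ = [[16, 15, -30], [0, 7, -6], [0, 3, -2]].
The requested entry is 15.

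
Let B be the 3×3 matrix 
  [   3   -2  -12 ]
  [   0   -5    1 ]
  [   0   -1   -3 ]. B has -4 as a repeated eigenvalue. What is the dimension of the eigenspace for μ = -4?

B + 4I = [[7, -2, -12], [0, -1, 1], [0, -1, 1]].
This matrix has rank 2, so its null space has dimension 3 − 2 = 1.

1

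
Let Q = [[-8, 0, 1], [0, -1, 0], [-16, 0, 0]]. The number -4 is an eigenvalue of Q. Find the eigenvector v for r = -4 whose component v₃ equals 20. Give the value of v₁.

Q + 4I = [[-4, 0, 1], [0, 3, 0], [-16, 0, 4]].
Solving (Q + 4I)v = 0 gives the eigenspace spanned by (5, 0, 20).
With v₃ = 20, v = (5, 0, 20), so v₁ = 5.

5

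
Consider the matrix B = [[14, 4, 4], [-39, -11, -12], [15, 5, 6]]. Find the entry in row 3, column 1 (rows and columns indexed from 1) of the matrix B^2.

Characteristic polynomial: r^3 - 9r^2 + 20r - 12 = (r - 6)(r - 2)(r - 1), so the eigenvalues are 1, 2, 6.
r=1: eigenvector (0, 1, -1).
r=2: eigenvector (-1, 3, 0).
r=6: eigenvector (1, -3, 1).
P = [[0, -1, 1], [1, 3, -3], [-1, 0, 1]], D = diag(1, 2, 6), P⁻¹ = [[3, 1, 0], [2, 1, 1], [3, 1, 1]].
B² = P·diag(1, 4, 36)·P⁻¹ = [[100, 32, 32], [-297, -95, -96], [105, 35, 36]].
The requested entry is 105.

105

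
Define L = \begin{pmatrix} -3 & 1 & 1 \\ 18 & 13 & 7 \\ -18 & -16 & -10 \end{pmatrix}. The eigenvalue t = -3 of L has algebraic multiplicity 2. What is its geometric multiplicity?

L + 3I = [[0, 1, 1], [18, 16, 7], [-18, -16, -7]].
This matrix has rank 2, so its null space has dimension 3 − 2 = 1.

1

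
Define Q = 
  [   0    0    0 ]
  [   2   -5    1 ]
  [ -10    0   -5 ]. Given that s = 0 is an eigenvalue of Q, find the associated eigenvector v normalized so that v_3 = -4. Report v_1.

Q = [[0, 0, 0], [2, -5, 1], [-10, 0, -5]].
Solving (Q)v = 0 gives the eigenspace spanned by (2, 0, -4).
With v_3 = -4, v = (2, 0, -4), so v_1 = 2.

2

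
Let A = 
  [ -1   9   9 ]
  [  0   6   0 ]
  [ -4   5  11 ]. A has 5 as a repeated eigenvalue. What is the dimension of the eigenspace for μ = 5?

A − 5I = [[-6, 9, 9], [0, 1, 0], [-4, 5, 6]].
This matrix has rank 2, so its null space has dimension 3 − 2 = 1.

1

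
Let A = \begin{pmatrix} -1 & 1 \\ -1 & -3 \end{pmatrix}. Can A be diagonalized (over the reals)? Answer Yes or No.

No

Characteristic polynomial: p(μ) = μ^2 + 4μ + 4 = (μ + 2)^2.
μ = -2 has algebraic multiplicity 2; rank(A + 2I) = 1, so geometric multiplicity = 1.
Geometric multiplicity < algebraic multiplicity, so A is not diagonalizable.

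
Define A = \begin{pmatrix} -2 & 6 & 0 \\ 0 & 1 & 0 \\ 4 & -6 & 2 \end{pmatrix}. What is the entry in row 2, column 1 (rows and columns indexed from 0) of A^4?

Characteristic polynomial: t^3 - t^2 - 4t + 4 = (t - 2)(t - 1)(t + 2), so the eigenvalues are -2, 1, 2.
t=-2: eigenvector (1, 0, -1).
t=1: eigenvector (2, 1, -2).
t=2: eigenvector (0, 0, 1).
P = [[1, 2, 0], [0, 1, 0], [-1, -2, 1]], D = diag(-2, 1, 2), P⁻¹ = [[1, -2, 0], [0, 1, 0], [1, 0, 1]].
A⁴ = P·diag(16, 1, 16)·P⁻¹ = [[16, -30, 0], [0, 1, 0], [0, 30, 16]].
The requested entry is 30.

30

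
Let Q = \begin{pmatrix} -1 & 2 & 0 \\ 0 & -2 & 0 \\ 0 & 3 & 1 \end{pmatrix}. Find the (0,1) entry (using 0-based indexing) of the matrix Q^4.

-30

Characteristic polynomial: t^3 + 2t^2 - t - 2 = (t - 1)(t + 1)(t + 2), so the eigenvalues are -2, -1, 1.
t=-1: eigenvector (1, 0, 0).
t=-2: eigenvector (-2, 1, -1).
t=1: eigenvector (0, 0, 1).
P = [[1, -2, 0], [0, 1, 0], [0, -1, 1]], D = diag(-1, -2, 1), P⁻¹ = [[1, 2, 0], [0, 1, 0], [0, 1, 1]].
Q⁴ = P·diag(1, 16, 1)·P⁻¹ = [[1, -30, 0], [0, 16, 0], [0, -15, 1]].
The requested entry is -30.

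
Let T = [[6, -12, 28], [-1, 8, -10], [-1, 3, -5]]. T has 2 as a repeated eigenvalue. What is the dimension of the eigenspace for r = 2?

T − 2I = [[4, -12, 28], [-1, 6, -10], [-1, 3, -7]].
This matrix has rank 2, so its null space has dimension 3 − 2 = 1.

1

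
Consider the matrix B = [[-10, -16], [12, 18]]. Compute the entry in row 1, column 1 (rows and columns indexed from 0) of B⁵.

Characteristic polynomial: r^2 - 8r + 12 = (r - 6)(r - 2), so the eigenvalues are 2, 6.
r=6: eigenvector (-1, 1).
r=2: eigenvector (4, -3).
P = [[-1, 4], [1, -3]], D = diag(6, 2), P⁻¹ = [[3, 4], [1, 1]].
B⁵ = P·diag(7776, 32)·P⁻¹ = [[-23200, -30976], [23232, 31008]].
The requested entry is 31008.

31008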